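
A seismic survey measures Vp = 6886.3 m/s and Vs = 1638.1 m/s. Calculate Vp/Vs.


Vp/Vs = 6886.3 / 1638.1
= 4.2038

4.2038


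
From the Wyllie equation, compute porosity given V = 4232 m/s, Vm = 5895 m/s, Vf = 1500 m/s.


1/V - 1/Vm = 1/4232 - 1/5895 = 6.666e-05
1/Vf - 1/Vm = 1/1500 - 1/5895 = 0.00049703
phi = 6.666e-05 / 0.00049703 = 0.1341

0.1341


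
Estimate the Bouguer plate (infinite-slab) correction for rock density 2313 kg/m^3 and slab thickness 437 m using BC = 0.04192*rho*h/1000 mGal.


BC = 0.04192 * rho * h / 1000
= 0.04192 * 2313 * 437 / 1000
= 42.3719 mGal

42.3719


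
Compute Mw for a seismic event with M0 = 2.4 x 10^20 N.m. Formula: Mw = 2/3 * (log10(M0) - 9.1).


log10(M0) = log10(2.4 x 10^20) = 20.3802
Mw = 2/3 * (20.3802 - 9.1)
= 2/3 * 11.2802
= 7.52

7.52


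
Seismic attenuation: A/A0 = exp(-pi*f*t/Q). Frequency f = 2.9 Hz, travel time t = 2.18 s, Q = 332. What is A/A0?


pi*f*t/Q = pi*2.9*2.18/332 = 0.059823
A/A0 = exp(-0.059823) = 0.941931

0.941931


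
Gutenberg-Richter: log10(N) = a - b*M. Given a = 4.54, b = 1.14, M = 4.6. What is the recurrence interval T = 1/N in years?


log10(N) = 4.54 - 1.14*4.6 = -0.704
N = 10^-0.704 = 0.197697
T = 1/N = 1/0.197697 = 5.0582 years

5.0582


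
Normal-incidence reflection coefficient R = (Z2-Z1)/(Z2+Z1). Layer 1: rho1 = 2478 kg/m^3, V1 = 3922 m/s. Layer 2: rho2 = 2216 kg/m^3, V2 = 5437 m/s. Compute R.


Z1 = 2478 * 3922 = 9718716
Z2 = 2216 * 5437 = 12048392
R = (12048392 - 9718716) / (12048392 + 9718716) = 2329676 / 21767108 = 0.107

0.107


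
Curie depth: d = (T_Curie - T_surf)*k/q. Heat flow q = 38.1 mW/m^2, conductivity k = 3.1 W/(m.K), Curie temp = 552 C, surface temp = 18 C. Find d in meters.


T_Curie - T_surf = 552 - 18 = 534 C
Convert q to W/m^2: 38.1 mW/m^2 = 0.0381 W/m^2
d = 534 * 3.1 / 0.0381 = 43448.82 m

43448.82


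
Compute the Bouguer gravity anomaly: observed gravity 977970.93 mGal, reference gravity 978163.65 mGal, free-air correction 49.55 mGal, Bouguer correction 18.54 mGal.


BA = g_obs - g_ref + FAC - BC
= 977970.93 - 978163.65 + 49.55 - 18.54
= -161.71 mGal

-161.71


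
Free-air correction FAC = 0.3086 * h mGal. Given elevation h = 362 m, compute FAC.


FAC = 0.3086 * h
= 0.3086 * 362
= 111.7132 mGal

111.7132


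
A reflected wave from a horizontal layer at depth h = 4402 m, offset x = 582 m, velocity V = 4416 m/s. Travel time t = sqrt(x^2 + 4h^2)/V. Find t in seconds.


x^2 + 4h^2 = 582^2 + 4*4402^2 = 338724 + 77510416 = 77849140
sqrt(77849140) = 8823.216
t = 8823.216 / 4416 = 1.998 s

1.998


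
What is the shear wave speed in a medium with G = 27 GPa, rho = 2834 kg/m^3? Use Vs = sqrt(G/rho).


Convert G to Pa: G = 27e9 Pa
Compute G/rho = 27e9 / 2834 = 9527170.0776
Vs = sqrt(9527170.0776) = 3086.61 m/s

3086.61


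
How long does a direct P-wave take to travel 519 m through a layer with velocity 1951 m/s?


t = x / V
= 519 / 1951
= 0.266 s

0.266


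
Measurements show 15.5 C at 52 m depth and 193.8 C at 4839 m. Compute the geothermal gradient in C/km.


dT = 193.8 - 15.5 = 178.3 C
dz = 4839 - 52 = 4787 m
gradient = dT/dz * 1000 = 178.3/4787 * 1000 = 37.2467 C/km

37.2467


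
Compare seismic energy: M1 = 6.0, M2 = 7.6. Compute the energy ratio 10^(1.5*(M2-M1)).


M2 - M1 = 7.6 - 6.0 = 1.6
1.5 * 1.6 = 2.4
ratio = 10^2.4 = 251.19

251.19


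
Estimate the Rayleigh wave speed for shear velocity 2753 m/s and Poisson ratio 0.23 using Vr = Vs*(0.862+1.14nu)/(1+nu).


Numerator factor = 0.862 + 1.14*0.23 = 1.1242
Denominator = 1 + 0.23 = 1.23
Vr = 2753 * 1.1242 / 1.23 = 2516.2 m/s

2516.2


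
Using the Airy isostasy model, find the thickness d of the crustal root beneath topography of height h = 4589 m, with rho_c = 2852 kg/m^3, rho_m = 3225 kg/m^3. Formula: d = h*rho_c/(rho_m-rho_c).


rho_m - rho_c = 3225 - 2852 = 373
d = 4589 * 2852 / 373
= 13087828 / 373
= 35088.01 m

35088.01


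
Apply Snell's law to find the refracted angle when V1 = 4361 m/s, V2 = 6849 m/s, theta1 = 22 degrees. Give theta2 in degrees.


sin(theta1) = sin(22 deg) = 0.374607
sin(theta2) = V2/V1 * sin(theta1) = 6849/4361 * 0.374607 = 0.588324
theta2 = arcsin(0.588324) = 36.0382 degrees

36.0382


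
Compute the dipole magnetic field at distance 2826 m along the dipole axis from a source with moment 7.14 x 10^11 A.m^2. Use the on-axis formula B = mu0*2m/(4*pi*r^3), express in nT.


m = 7.14 x 10^11 = 714000000000 A.m^2
2m = 1428000000000 A.m^2
r^3 = 2826^3 = 22569215976
B = (4pi*10^-7) * 1428000000000 / (4*pi * 22569215976) * 1e9
= 1794477.72373 / 283613132429.93 * 1e9
= 6327.2025 nT

6327.2025


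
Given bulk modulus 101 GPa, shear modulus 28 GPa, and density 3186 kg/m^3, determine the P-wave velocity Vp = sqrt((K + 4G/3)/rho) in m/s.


First compute the effective modulus:
K + 4G/3 = 101e9 + 4*28e9/3 = 138333333333.33 Pa
Then divide by density:
138333333333.33 / 3186 = 43419125.34 Pa/(kg/m^3)
Take the square root:
Vp = sqrt(43419125.34) = 6589.32 m/s

6589.32


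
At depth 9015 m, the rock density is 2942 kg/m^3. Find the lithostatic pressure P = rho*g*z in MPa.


P = rho * g * z / 1e6
= 2942 * 9.81 * 9015 / 1e6
= 260182095.3 / 1e6
= 260.1821 MPa

260.1821


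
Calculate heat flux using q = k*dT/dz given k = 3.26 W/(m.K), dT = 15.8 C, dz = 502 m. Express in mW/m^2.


q = k * dT / dz * 1000
= 3.26 * 15.8 / 502 * 1000
= 0.102606 * 1000
= 102.6056 mW/m^2

102.6056


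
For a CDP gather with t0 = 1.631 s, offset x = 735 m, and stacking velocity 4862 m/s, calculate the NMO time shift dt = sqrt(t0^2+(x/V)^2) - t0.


x/Vnmo = 735/4862 = 0.151172
(x/Vnmo)^2 = 0.022853
t0^2 = 2.660161
sqrt(2.660161 + 0.022853) = 1.637991
dt = 1.637991 - 1.631 = 0.006991

0.006991


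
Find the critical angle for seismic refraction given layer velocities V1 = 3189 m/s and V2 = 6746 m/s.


V1/V2 = 3189/6746 = 0.472725
theta_c = arcsin(0.472725) = 28.2113 degrees

28.2113


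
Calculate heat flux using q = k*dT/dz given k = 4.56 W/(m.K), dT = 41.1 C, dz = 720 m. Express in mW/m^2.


q = k * dT / dz * 1000
= 4.56 * 41.1 / 720 * 1000
= 0.2603 * 1000
= 260.3 mW/m^2

260.3


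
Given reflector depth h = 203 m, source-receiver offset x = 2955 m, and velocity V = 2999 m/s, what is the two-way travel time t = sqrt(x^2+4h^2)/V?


x^2 + 4h^2 = 2955^2 + 4*203^2 = 8732025 + 164836 = 8896861
sqrt(8896861) = 2982.7606
t = 2982.7606 / 2999 = 0.9946 s

0.9946


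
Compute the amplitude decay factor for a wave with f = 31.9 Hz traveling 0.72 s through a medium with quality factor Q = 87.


pi*f*t/Q = pi*31.9*0.72/87 = 0.82938
A/A0 = exp(-0.82938) = 0.43632

0.43632


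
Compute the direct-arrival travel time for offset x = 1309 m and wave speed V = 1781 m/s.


t = x / V
= 1309 / 1781
= 0.735 s

0.735


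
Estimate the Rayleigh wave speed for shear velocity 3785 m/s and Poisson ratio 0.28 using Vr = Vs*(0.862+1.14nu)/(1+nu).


Numerator factor = 0.862 + 1.14*0.28 = 1.1812
Denominator = 1 + 0.28 = 1.28
Vr = 3785 * 1.1812 / 1.28 = 3492.85 m/s

3492.85


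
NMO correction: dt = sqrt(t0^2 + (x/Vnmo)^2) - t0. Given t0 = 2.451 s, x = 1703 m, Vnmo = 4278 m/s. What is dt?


x/Vnmo = 1703/4278 = 0.398083
(x/Vnmo)^2 = 0.15847
t0^2 = 6.007401
sqrt(6.007401 + 0.15847) = 2.483117
dt = 2.483117 - 2.451 = 0.032117

0.032117


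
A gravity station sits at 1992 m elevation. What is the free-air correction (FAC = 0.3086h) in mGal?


FAC = 0.3086 * h
= 0.3086 * 1992
= 614.7312 mGal

614.7312


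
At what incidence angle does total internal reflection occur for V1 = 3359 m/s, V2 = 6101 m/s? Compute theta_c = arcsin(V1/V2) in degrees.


V1/V2 = 3359/6101 = 0.550565
theta_c = arcsin(0.550565) = 33.4058 degrees

33.4058


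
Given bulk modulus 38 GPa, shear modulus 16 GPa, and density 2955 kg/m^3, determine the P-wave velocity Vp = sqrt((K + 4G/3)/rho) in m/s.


First compute the effective modulus:
K + 4G/3 = 38e9 + 4*16e9/3 = 59333333333.33 Pa
Then divide by density:
59333333333.33 / 2955 = 20078962.2109 Pa/(kg/m^3)
Take the square root:
Vp = sqrt(20078962.2109) = 4480.96 m/s

4480.96


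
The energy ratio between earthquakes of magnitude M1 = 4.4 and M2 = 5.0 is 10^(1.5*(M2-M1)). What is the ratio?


M2 - M1 = 5.0 - 4.4 = 0.6
1.5 * 0.6 = 0.9
ratio = 10^0.9 = 7.94

7.94


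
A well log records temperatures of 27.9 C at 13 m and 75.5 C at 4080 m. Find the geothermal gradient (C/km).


dT = 75.5 - 27.9 = 47.6 C
dz = 4080 - 13 = 4067 m
gradient = dT/dz * 1000 = 47.6/4067 * 1000 = 11.704 C/km

11.704


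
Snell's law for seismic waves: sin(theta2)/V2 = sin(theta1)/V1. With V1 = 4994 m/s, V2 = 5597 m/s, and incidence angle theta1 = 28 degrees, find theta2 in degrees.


sin(theta1) = sin(28 deg) = 0.469472
sin(theta2) = V2/V1 * sin(theta1) = 5597/4994 * 0.469472 = 0.526158
theta2 = arcsin(0.526158) = 31.7462 degrees

31.7462


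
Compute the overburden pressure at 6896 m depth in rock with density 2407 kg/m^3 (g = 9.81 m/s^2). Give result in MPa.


P = rho * g * z / 1e6
= 2407 * 9.81 * 6896 / 1e6
= 162832972.32 / 1e6
= 162.833 MPa

162.833


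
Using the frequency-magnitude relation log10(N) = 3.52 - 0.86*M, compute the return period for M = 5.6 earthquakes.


log10(N) = 3.52 - 0.86*5.6 = -1.296
N = 10^-1.296 = 0.050582
T = 1/N = 1/0.050582 = 19.7697 years

19.7697


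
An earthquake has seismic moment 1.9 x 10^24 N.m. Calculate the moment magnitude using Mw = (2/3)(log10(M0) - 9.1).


log10(M0) = log10(1.9 x 10^24) = 24.2788
Mw = 2/3 * (24.2788 - 9.1)
= 2/3 * 15.1788
= 10.12

10.12


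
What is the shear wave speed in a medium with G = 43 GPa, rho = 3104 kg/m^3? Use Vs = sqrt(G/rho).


Convert G to Pa: G = 43e9 Pa
Compute G/rho = 43e9 / 3104 = 13853092.7835
Vs = sqrt(13853092.7835) = 3721.97 m/s

3721.97


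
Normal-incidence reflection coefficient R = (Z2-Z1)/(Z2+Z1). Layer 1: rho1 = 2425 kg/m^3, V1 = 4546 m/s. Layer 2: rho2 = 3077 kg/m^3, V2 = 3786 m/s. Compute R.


Z1 = 2425 * 4546 = 11024050
Z2 = 3077 * 3786 = 11649522
R = (11649522 - 11024050) / (11649522 + 11024050) = 625472 / 22673572 = 0.0276

0.0276


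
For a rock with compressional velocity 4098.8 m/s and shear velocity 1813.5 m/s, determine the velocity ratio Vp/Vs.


Vp/Vs = 4098.8 / 1813.5
= 2.2602

2.2602


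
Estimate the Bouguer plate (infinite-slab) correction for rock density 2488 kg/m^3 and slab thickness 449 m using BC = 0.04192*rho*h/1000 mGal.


BC = 0.04192 * rho * h / 1000
= 0.04192 * 2488 * 449 / 1000
= 46.8293 mGal

46.8293


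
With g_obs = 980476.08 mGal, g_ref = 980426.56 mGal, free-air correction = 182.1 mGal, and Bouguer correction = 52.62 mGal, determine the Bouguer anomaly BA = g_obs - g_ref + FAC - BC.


BA = g_obs - g_ref + FAC - BC
= 980476.08 - 980426.56 + 182.1 - 52.62
= 179.0 mGal

179.0


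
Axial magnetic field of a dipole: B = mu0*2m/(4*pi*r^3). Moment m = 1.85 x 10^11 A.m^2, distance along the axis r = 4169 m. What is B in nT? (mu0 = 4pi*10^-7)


m = 1.85 x 10^11 = 185000000000 A.m^2
2m = 370000000000 A.m^2
r^3 = 4169^3 = 72459558809
B = (4pi*10^-7) * 370000000000 / (4*pi * 72459558809) * 1e9
= 464955.712731 / 910553670546.85 * 1e9
= 510.6297 nT

510.6297


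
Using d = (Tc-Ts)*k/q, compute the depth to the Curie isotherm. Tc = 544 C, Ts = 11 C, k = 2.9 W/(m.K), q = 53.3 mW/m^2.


T_Curie - T_surf = 544 - 11 = 533 C
Convert q to W/m^2: 53.3 mW/m^2 = 0.0533 W/m^2
d = 533 * 2.9 / 0.0533 = 29000.0 m

29000.0


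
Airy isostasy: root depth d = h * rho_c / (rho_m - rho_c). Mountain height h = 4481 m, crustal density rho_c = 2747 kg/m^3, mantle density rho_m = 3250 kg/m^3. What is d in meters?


rho_m - rho_c = 3250 - 2747 = 503
d = 4481 * 2747 / 503
= 12309307 / 503
= 24471.78 m

24471.78


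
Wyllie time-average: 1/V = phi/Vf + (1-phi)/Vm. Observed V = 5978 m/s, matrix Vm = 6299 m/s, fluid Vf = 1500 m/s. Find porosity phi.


1/V - 1/Vm = 1/5978 - 1/6299 = 8.52e-06
1/Vf - 1/Vm = 1/1500 - 1/6299 = 0.00050791
phi = 8.52e-06 / 0.00050791 = 0.0168

0.0168


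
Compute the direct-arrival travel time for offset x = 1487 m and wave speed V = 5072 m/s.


t = x / V
= 1487 / 5072
= 0.2932 s

0.2932


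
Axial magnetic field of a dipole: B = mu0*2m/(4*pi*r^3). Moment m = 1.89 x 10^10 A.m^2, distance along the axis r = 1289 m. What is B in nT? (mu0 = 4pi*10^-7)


m = 1.89 x 10^10 = 18900000000 A.m^2
2m = 37800000000 A.m^2
r^3 = 1289^3 = 2141700569
B = (4pi*10^-7) * 37800000000 / (4*pi * 2141700569) * 1e9
= 47500.880922 / 26913403095.04 * 1e9
= 1764.9526 nT

1764.9526


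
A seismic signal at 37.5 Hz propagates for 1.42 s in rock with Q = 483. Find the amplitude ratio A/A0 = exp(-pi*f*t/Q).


pi*f*t/Q = pi*37.5*1.42/483 = 0.346356
A/A0 = exp(-0.346356) = 0.707261

0.707261


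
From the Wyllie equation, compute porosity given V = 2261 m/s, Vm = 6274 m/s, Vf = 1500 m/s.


1/V - 1/Vm = 1/2261 - 1/6274 = 0.00028289
1/Vf - 1/Vm = 1/1500 - 1/6274 = 0.00050728
phi = 0.00028289 / 0.00050728 = 0.5577

0.5577


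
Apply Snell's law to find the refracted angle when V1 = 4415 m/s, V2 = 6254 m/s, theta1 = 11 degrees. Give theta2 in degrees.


sin(theta1) = sin(11 deg) = 0.190809
sin(theta2) = V2/V1 * sin(theta1) = 6254/4415 * 0.190809 = 0.270288
theta2 = arcsin(0.270288) = 15.6814 degrees

15.6814


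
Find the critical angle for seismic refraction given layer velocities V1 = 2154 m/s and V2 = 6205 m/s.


V1/V2 = 2154/6205 = 0.347139
theta_c = arcsin(0.347139) = 20.3124 degrees

20.3124


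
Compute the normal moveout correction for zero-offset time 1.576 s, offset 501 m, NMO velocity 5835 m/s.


x/Vnmo = 501/5835 = 0.085861
(x/Vnmo)^2 = 0.007372
t0^2 = 2.483776
sqrt(2.483776 + 0.007372) = 1.578337
dt = 1.578337 - 1.576 = 0.002337

0.002337


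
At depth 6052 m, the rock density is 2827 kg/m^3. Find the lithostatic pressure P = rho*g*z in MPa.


P = rho * g * z / 1e6
= 2827 * 9.81 * 6052 / 1e6
= 167839329.24 / 1e6
= 167.8393 MPa

167.8393


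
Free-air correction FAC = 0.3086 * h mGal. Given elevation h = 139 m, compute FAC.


FAC = 0.3086 * h
= 0.3086 * 139
= 42.8954 mGal

42.8954


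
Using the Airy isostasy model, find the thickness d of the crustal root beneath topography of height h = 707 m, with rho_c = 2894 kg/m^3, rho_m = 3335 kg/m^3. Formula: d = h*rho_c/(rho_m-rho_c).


rho_m - rho_c = 3335 - 2894 = 441
d = 707 * 2894 / 441
= 2046058 / 441
= 4639.59 m

4639.59


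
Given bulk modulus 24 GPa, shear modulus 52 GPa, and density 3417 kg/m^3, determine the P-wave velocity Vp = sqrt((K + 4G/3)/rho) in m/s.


First compute the effective modulus:
K + 4G/3 = 24e9 + 4*52e9/3 = 93333333333.33 Pa
Then divide by density:
93333333333.33 / 3417 = 27314408.3504 Pa/(kg/m^3)
Take the square root:
Vp = sqrt(27314408.3504) = 5226.32 m/s

5226.32


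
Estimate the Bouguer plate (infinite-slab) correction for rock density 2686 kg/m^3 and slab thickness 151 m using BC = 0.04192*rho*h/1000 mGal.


BC = 0.04192 * rho * h / 1000
= 0.04192 * 2686 * 151 / 1000
= 17.0022 mGal

17.0022


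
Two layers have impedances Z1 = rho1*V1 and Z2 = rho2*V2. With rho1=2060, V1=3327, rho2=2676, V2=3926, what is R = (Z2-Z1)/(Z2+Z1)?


Z1 = 2060 * 3327 = 6853620
Z2 = 2676 * 3926 = 10505976
R = (10505976 - 6853620) / (10505976 + 6853620) = 3652356 / 17359596 = 0.2104

0.2104


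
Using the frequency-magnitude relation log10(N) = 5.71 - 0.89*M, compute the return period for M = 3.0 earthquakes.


log10(N) = 5.71 - 0.89*3.0 = 3.04
N = 10^3.04 = 1096.478196
T = 1/N = 1/1096.478196 = 0.0009 years

9.000000e-04


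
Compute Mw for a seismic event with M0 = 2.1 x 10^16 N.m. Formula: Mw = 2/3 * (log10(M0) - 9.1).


log10(M0) = log10(2.1 x 10^16) = 16.3222
Mw = 2/3 * (16.3222 - 9.1)
= 2/3 * 7.2222
= 4.81

4.81


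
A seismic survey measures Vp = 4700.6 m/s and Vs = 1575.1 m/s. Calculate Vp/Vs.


Vp/Vs = 4700.6 / 1575.1
= 2.9843

2.9843


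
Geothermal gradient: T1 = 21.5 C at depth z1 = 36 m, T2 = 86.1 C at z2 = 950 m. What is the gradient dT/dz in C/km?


dT = 86.1 - 21.5 = 64.6 C
dz = 950 - 36 = 914 m
gradient = dT/dz * 1000 = 64.6/914 * 1000 = 70.6783 C/km

70.6783


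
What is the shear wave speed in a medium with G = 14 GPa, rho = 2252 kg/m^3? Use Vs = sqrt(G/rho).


Convert G to Pa: G = 14e9 Pa
Compute G/rho = 14e9 / 2252 = 6216696.27
Vs = sqrt(6216696.27) = 2493.33 m/s

2493.33


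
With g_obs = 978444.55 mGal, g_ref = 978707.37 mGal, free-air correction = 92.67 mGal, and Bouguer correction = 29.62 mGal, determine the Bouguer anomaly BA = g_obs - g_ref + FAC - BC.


BA = g_obs - g_ref + FAC - BC
= 978444.55 - 978707.37 + 92.67 - 29.62
= -199.77 mGal

-199.77


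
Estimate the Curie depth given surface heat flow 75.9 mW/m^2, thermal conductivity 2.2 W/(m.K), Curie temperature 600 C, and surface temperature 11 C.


T_Curie - T_surf = 600 - 11 = 589 C
Convert q to W/m^2: 75.9 mW/m^2 = 0.0759 W/m^2
d = 589 * 2.2 / 0.0759 = 17072.46 m

17072.46


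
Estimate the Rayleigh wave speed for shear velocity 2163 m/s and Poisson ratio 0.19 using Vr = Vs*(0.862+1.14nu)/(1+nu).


Numerator factor = 0.862 + 1.14*0.19 = 1.0786
Denominator = 1 + 0.19 = 1.19
Vr = 2163 * 1.0786 / 1.19 = 1960.51 m/s

1960.51


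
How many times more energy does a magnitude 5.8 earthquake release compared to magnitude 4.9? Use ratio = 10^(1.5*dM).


M2 - M1 = 5.8 - 4.9 = 0.9
1.5 * 0.9 = 1.35
ratio = 10^1.35 = 22.39

22.39


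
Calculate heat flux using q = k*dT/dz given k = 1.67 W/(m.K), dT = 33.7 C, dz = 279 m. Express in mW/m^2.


q = k * dT / dz * 1000
= 1.67 * 33.7 / 279 * 1000
= 0.201717 * 1000
= 201.7168 mW/m^2

201.7168


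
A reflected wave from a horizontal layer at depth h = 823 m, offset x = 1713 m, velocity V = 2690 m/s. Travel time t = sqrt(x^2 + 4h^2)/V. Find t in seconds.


x^2 + 4h^2 = 1713^2 + 4*823^2 = 2934369 + 2709316 = 5643685
sqrt(5643685) = 2375.6441
t = 2375.6441 / 2690 = 0.8831 s

0.8831


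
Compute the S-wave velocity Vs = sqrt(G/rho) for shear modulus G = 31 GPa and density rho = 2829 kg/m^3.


Convert G to Pa: G = 31e9 Pa
Compute G/rho = 31e9 / 2829 = 10957935.6663
Vs = sqrt(10957935.6663) = 3310.28 m/s

3310.28


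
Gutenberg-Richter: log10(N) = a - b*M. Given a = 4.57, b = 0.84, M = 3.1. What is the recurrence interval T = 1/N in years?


log10(N) = 4.57 - 0.84*3.1 = 1.966
N = 10^1.966 = 92.469817
T = 1/N = 1/92.469817 = 0.0108 years

0.0108


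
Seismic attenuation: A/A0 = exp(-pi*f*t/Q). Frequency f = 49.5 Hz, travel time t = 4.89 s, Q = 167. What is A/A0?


pi*f*t/Q = pi*49.5*4.89/167 = 4.553522
A/A0 = exp(-4.553522) = 0.01053

0.01053


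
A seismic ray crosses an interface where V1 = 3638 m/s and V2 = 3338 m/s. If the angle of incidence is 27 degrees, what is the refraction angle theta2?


sin(theta1) = sin(27 deg) = 0.45399
sin(theta2) = V2/V1 * sin(theta1) = 3338/3638 * 0.45399 = 0.416553
theta2 = arcsin(0.416553) = 24.6172 degrees

24.6172


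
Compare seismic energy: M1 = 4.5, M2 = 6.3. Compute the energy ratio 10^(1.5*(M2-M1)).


M2 - M1 = 6.3 - 4.5 = 1.8
1.5 * 1.8 = 2.7
ratio = 10^2.7 = 501.19

501.19


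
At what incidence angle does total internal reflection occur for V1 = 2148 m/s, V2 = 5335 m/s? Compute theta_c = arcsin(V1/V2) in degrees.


V1/V2 = 2148/5335 = 0.402624
theta_c = arcsin(0.402624) = 23.7423 degrees

23.7423


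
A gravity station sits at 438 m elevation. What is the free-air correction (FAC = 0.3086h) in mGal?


FAC = 0.3086 * h
= 0.3086 * 438
= 135.1668 mGal

135.1668


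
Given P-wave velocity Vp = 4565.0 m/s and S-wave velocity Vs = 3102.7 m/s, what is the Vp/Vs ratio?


Vp/Vs = 4565.0 / 3102.7
= 1.4713

1.4713


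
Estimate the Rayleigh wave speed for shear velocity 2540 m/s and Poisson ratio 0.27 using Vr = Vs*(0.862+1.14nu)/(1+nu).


Numerator factor = 0.862 + 1.14*0.27 = 1.1698
Denominator = 1 + 0.27 = 1.27
Vr = 2540 * 1.1698 / 1.27 = 2339.6 m/s

2339.6


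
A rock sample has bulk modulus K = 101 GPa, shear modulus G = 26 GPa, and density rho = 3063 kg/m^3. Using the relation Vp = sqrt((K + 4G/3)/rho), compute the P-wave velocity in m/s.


First compute the effective modulus:
K + 4G/3 = 101e9 + 4*26e9/3 = 135666666666.67 Pa
Then divide by density:
135666666666.67 / 3063 = 44292088.3665 Pa/(kg/m^3)
Take the square root:
Vp = sqrt(44292088.3665) = 6655.23 m/s

6655.23


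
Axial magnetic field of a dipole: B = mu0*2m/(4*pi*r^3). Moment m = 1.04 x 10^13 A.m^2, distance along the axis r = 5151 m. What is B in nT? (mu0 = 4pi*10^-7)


m = 1.04 x 10^13 = 10400000000000 A.m^2
2m = 20800000000000 A.m^2
r^3 = 5151^3 = 136670457951
B = (4pi*10^-7) * 20800000000000 / (4*pi * 136670457951) * 1e9
= 26138050.877867 / 1717451626646.46 * 1e9
= 15219.09 nT

15219.09


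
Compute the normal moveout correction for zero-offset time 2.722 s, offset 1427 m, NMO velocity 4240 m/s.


x/Vnmo = 1427/4240 = 0.336557
(x/Vnmo)^2 = 0.11327
t0^2 = 7.409284
sqrt(7.409284 + 0.11327) = 2.742728
dt = 2.742728 - 2.722 = 0.020728

0.020728


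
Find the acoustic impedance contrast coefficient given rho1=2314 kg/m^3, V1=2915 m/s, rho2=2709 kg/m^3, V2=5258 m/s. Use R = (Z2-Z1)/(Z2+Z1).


Z1 = 2314 * 2915 = 6745310
Z2 = 2709 * 5258 = 14243922
R = (14243922 - 6745310) / (14243922 + 6745310) = 7498612 / 20989232 = 0.3573

0.3573


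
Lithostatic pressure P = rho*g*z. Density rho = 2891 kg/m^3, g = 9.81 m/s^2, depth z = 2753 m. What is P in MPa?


P = rho * g * z / 1e6
= 2891 * 9.81 * 2753 / 1e6
= 78077034.63 / 1e6
= 78.077 MPa

78.077


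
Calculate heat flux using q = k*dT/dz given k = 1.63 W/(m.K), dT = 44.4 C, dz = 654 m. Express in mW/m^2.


q = k * dT / dz * 1000
= 1.63 * 44.4 / 654 * 1000
= 0.110661 * 1000
= 110.6606 mW/m^2

110.6606


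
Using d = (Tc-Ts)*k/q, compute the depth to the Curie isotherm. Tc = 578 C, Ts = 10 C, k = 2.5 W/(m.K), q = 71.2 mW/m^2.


T_Curie - T_surf = 578 - 10 = 568 C
Convert q to W/m^2: 71.2 mW/m^2 = 0.0712 W/m^2
d = 568 * 2.5 / 0.0712 = 19943.82 m

19943.82


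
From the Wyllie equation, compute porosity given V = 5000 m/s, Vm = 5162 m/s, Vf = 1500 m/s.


1/V - 1/Vm = 1/5000 - 1/5162 = 6.28e-06
1/Vf - 1/Vm = 1/1500 - 1/5162 = 0.00047294
phi = 6.28e-06 / 0.00047294 = 0.0133

0.0133


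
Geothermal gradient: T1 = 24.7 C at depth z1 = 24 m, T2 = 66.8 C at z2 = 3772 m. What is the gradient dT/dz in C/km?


dT = 66.8 - 24.7 = 42.1 C
dz = 3772 - 24 = 3748 m
gradient = dT/dz * 1000 = 42.1/3748 * 1000 = 11.2327 C/km

11.2327


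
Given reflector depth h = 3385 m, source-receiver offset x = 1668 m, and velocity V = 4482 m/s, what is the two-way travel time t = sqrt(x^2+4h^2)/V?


x^2 + 4h^2 = 1668^2 + 4*3385^2 = 2782224 + 45832900 = 48615124
sqrt(48615124) = 6972.4547
t = 6972.4547 / 4482 = 1.5557 s

1.5557


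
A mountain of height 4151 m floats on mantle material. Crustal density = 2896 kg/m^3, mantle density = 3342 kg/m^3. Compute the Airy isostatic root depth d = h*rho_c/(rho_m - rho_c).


rho_m - rho_c = 3342 - 2896 = 446
d = 4151 * 2896 / 446
= 12021296 / 446
= 26953.58 m

26953.58


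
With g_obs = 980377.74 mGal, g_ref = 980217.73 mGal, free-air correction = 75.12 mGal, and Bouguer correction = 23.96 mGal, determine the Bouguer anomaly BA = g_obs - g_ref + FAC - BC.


BA = g_obs - g_ref + FAC - BC
= 980377.74 - 980217.73 + 75.12 - 23.96
= 211.17 mGal

211.17


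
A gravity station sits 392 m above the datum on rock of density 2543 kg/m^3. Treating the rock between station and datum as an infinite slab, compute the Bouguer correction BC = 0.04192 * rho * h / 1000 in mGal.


BC = 0.04192 * rho * h / 1000
= 0.04192 * 2543 * 392 / 1000
= 41.7882 mGal

41.7882


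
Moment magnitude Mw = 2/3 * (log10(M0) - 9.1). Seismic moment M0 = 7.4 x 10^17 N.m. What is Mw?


log10(M0) = log10(7.4 x 10^17) = 17.8692
Mw = 2/3 * (17.8692 - 9.1)
= 2/3 * 8.7692
= 5.85

5.85


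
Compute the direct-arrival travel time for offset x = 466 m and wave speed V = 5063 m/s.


t = x / V
= 466 / 5063
= 0.092 s

0.092


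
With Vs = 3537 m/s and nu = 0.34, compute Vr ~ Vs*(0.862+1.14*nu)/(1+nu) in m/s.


Numerator factor = 0.862 + 1.14*0.34 = 1.2496
Denominator = 1 + 0.34 = 1.34
Vr = 3537 * 1.2496 / 1.34 = 3298.38 m/s

3298.38


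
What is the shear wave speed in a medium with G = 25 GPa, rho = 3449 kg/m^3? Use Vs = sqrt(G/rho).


Convert G to Pa: G = 25e9 Pa
Compute G/rho = 25e9 / 3449 = 7248477.8197
Vs = sqrt(7248477.8197) = 2692.3 m/s

2692.3


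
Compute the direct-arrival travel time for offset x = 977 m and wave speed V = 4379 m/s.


t = x / V
= 977 / 4379
= 0.2231 s

0.2231


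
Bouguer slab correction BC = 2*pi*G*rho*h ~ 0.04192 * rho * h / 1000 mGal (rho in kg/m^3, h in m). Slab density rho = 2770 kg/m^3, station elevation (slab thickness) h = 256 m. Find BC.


BC = 0.04192 * rho * h / 1000
= 0.04192 * 2770 * 256 / 1000
= 29.7263 mGal

29.7263


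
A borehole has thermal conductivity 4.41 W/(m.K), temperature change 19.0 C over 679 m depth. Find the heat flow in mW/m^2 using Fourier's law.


q = k * dT / dz * 1000
= 4.41 * 19.0 / 679 * 1000
= 0.123402 * 1000
= 123.4021 mW/m^2

123.4021


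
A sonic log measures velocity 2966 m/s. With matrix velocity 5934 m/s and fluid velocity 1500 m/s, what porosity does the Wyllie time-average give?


1/V - 1/Vm = 1/2966 - 1/5934 = 0.00016863
1/Vf - 1/Vm = 1/1500 - 1/5934 = 0.00049815
phi = 0.00016863 / 0.00049815 = 0.3385

0.3385


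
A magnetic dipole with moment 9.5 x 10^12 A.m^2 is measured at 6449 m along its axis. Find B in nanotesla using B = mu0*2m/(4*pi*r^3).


m = 9.5 x 10^12 = 9500000000000 A.m^2
2m = 19000000000000 A.m^2
r^3 = 6449^3 = 268211336849
B = (4pi*10^-7) * 19000000000000 / (4*pi * 268211336849) * 1e9
= 23876104.167282 / 3370443061817.26 * 1e9
= 7083.966 nT

7083.966


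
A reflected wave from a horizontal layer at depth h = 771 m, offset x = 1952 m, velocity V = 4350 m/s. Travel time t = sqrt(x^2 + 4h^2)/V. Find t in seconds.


x^2 + 4h^2 = 1952^2 + 4*771^2 = 3810304 + 2377764 = 6188068
sqrt(6188068) = 2487.5828
t = 2487.5828 / 4350 = 0.5719 s

0.5719


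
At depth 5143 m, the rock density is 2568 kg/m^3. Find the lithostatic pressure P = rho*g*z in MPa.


P = rho * g * z / 1e6
= 2568 * 9.81 * 5143 / 1e6
= 129562867.44 / 1e6
= 129.5629 MPa

129.5629


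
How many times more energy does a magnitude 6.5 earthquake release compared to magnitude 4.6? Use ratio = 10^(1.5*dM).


M2 - M1 = 6.5 - 4.6 = 1.9
1.5 * 1.9 = 2.85
ratio = 10^2.85 = 707.95

707.95


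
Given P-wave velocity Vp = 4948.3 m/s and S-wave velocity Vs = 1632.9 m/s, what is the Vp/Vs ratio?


Vp/Vs = 4948.3 / 1632.9
= 3.0304

3.0304


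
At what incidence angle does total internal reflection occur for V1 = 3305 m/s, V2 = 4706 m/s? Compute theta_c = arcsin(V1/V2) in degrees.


V1/V2 = 3305/4706 = 0.702295
theta_c = arcsin(0.702295) = 44.6114 degrees

44.6114


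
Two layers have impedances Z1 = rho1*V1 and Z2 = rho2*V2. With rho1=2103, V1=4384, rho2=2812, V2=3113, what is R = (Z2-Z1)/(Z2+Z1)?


Z1 = 2103 * 4384 = 9219552
Z2 = 2812 * 3113 = 8753756
R = (8753756 - 9219552) / (8753756 + 9219552) = -465796 / 17973308 = -0.0259

-0.0259


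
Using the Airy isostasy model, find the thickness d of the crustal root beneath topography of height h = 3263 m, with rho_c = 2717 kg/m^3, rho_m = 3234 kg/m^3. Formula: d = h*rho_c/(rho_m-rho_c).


rho_m - rho_c = 3234 - 2717 = 517
d = 3263 * 2717 / 517
= 8865571 / 517
= 17148.11 m

17148.11


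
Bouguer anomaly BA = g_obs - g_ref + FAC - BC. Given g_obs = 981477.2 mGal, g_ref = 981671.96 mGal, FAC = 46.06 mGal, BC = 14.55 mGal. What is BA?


BA = g_obs - g_ref + FAC - BC
= 981477.2 - 981671.96 + 46.06 - 14.55
= -163.25 mGal

-163.25


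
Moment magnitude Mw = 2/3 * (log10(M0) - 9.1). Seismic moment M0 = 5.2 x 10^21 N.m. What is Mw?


log10(M0) = log10(5.2 x 10^21) = 21.716
Mw = 2/3 * (21.716 - 9.1)
= 2/3 * 12.616
= 8.41

8.41


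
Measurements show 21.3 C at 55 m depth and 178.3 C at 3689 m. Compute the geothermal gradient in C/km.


dT = 178.3 - 21.3 = 157.0 C
dz = 3689 - 55 = 3634 m
gradient = dT/dz * 1000 = 157.0/3634 * 1000 = 43.2031 C/km

43.2031


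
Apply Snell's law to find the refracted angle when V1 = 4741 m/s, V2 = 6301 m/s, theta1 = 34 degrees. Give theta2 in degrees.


sin(theta1) = sin(34 deg) = 0.559193
sin(theta2) = V2/V1 * sin(theta1) = 6301/4741 * 0.559193 = 0.743192
theta2 = arcsin(0.743192) = 48.0041 degrees

48.0041


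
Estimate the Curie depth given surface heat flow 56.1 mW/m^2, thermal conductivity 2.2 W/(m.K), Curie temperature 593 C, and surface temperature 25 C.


T_Curie - T_surf = 593 - 25 = 568 C
Convert q to W/m^2: 56.1 mW/m^2 = 0.0561 W/m^2
d = 568 * 2.2 / 0.0561 = 22274.51 m

22274.51


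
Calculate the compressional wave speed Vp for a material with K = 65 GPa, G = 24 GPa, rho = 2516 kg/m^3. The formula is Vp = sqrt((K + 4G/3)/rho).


First compute the effective modulus:
K + 4G/3 = 65e9 + 4*24e9/3 = 97000000000.0 Pa
Then divide by density:
97000000000.0 / 2516 = 38553259.1415 Pa/(kg/m^3)
Take the square root:
Vp = sqrt(38553259.1415) = 6209.13 m/s

6209.13


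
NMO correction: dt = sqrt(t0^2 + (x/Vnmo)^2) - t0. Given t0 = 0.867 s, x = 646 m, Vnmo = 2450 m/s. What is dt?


x/Vnmo = 646/2450 = 0.263673
(x/Vnmo)^2 = 0.069524
t0^2 = 0.751689
sqrt(0.751689 + 0.069524) = 0.906208
dt = 0.906208 - 0.867 = 0.039208

0.039208


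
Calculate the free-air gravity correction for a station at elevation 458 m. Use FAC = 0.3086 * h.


FAC = 0.3086 * h
= 0.3086 * 458
= 141.3388 mGal

141.3388


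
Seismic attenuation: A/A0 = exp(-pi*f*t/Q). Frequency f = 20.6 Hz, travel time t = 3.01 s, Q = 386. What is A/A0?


pi*f*t/Q = pi*20.6*3.01/386 = 0.504657
A/A0 = exp(-0.504657) = 0.603713

0.603713


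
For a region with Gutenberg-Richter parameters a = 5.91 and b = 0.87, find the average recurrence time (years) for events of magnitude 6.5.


log10(N) = 5.91 - 0.87*6.5 = 0.255
N = 10^0.255 = 1.798871
T = 1/N = 1/1.798871 = 0.5559 years

0.5559


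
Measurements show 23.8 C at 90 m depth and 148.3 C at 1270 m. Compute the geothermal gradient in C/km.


dT = 148.3 - 23.8 = 124.5 C
dz = 1270 - 90 = 1180 m
gradient = dT/dz * 1000 = 124.5/1180 * 1000 = 105.5085 C/km

105.5085


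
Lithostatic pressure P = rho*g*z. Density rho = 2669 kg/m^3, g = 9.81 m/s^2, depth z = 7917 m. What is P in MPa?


P = rho * g * z / 1e6
= 2669 * 9.81 * 7917 / 1e6
= 207289940.13 / 1e6
= 207.2899 MPa

207.2899


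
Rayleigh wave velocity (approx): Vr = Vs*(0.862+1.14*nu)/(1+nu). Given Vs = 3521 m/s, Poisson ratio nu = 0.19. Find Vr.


Numerator factor = 0.862 + 1.14*0.19 = 1.0786
Denominator = 1 + 0.19 = 1.19
Vr = 3521 * 1.0786 / 1.19 = 3191.39 m/s

3191.39


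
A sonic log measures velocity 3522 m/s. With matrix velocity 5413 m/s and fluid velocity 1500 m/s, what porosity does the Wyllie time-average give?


1/V - 1/Vm = 1/3522 - 1/5413 = 9.919e-05
1/Vf - 1/Vm = 1/1500 - 1/5413 = 0.00048193
phi = 9.919e-05 / 0.00048193 = 0.2058

0.2058


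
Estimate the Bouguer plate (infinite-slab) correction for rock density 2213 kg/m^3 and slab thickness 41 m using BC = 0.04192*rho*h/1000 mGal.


BC = 0.04192 * rho * h / 1000
= 0.04192 * 2213 * 41 / 1000
= 3.8035 mGal

3.8035


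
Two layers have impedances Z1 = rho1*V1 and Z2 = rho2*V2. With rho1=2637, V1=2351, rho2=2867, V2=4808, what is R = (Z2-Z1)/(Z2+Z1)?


Z1 = 2637 * 2351 = 6199587
Z2 = 2867 * 4808 = 13784536
R = (13784536 - 6199587) / (13784536 + 6199587) = 7584949 / 19984123 = 0.3795

0.3795


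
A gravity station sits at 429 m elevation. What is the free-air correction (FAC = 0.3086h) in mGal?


FAC = 0.3086 * h
= 0.3086 * 429
= 132.3894 mGal

132.3894


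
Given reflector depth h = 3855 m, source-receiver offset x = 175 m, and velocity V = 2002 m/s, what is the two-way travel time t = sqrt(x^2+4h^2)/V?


x^2 + 4h^2 = 175^2 + 4*3855^2 = 30625 + 59444100 = 59474725
sqrt(59474725) = 7711.9858
t = 7711.9858 / 2002 = 3.8521 s

3.8521


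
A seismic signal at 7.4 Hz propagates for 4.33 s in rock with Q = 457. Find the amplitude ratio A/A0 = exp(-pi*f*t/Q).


pi*f*t/Q = pi*7.4*4.33/457 = 0.220269
A/A0 = exp(-0.220269) = 0.802303

0.802303


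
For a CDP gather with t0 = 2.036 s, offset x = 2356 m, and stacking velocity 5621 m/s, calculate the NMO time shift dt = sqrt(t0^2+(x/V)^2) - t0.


x/Vnmo = 2356/5621 = 0.419143
(x/Vnmo)^2 = 0.17568
t0^2 = 4.145296
sqrt(4.145296 + 0.17568) = 2.078696
dt = 2.078696 - 2.036 = 0.042696

0.042696


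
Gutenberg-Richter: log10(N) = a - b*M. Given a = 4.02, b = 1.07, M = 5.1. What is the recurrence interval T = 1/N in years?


log10(N) = 4.02 - 1.07*5.1 = -1.437
N = 10^-1.437 = 0.036559
T = 1/N = 1/0.036559 = 27.3527 years

27.3527


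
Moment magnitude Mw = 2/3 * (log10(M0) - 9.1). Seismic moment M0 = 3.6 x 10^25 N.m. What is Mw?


log10(M0) = log10(3.6 x 10^25) = 25.5563
Mw = 2/3 * (25.5563 - 9.1)
= 2/3 * 16.4563
= 10.97

10.97


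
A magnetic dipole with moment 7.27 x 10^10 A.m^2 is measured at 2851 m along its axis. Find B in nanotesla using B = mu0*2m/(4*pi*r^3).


m = 7.27 x 10^10 = 72700000000 A.m^2
2m = 145400000000 A.m^2
r^3 = 2851^3 = 23173501051
B = (4pi*10^-7) * 145400000000 / (4*pi * 23173501051) * 1e9
= 182715.028733 / 291206802639.11 * 1e9
= 627.4408 nT

627.4408


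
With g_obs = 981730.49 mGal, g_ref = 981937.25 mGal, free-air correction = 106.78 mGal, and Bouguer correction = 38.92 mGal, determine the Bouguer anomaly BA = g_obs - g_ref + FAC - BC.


BA = g_obs - g_ref + FAC - BC
= 981730.49 - 981937.25 + 106.78 - 38.92
= -138.9 mGal

-138.9


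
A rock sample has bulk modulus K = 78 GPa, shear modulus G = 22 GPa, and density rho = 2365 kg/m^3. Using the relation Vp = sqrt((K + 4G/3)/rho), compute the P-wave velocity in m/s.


First compute the effective modulus:
K + 4G/3 = 78e9 + 4*22e9/3 = 107333333333.33 Pa
Then divide by density:
107333333333.33 / 2365 = 45384073.2911 Pa/(kg/m^3)
Take the square root:
Vp = sqrt(45384073.2911) = 6736.77 m/s

6736.77


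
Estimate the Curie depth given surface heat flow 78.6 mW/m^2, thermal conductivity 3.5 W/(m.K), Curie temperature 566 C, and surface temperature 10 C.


T_Curie - T_surf = 566 - 10 = 556 C
Convert q to W/m^2: 78.6 mW/m^2 = 0.0786 W/m^2
d = 556 * 3.5 / 0.0786 = 24758.27 m

24758.27


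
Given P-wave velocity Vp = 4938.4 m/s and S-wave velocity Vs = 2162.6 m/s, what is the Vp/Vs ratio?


Vp/Vs = 4938.4 / 2162.6
= 2.2835

2.2835


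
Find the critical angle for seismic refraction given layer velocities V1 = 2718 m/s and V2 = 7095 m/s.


V1/V2 = 2718/7095 = 0.383087
theta_c = arcsin(0.383087) = 22.525 degrees

22.525


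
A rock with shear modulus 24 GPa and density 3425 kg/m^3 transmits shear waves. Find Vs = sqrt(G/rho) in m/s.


Convert G to Pa: G = 24e9 Pa
Compute G/rho = 24e9 / 3425 = 7007299.2701
Vs = sqrt(7007299.2701) = 2647.13 m/s

2647.13


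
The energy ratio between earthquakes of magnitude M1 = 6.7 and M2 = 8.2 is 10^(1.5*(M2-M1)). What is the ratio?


M2 - M1 = 8.2 - 6.7 = 1.5
1.5 * 1.5 = 2.25
ratio = 10^2.25 = 177.83

177.83


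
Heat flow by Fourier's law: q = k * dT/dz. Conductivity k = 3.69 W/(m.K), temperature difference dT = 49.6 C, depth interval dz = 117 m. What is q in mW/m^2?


q = k * dT / dz * 1000
= 3.69 * 49.6 / 117 * 1000
= 1.564308 * 1000
= 1564.3077 mW/m^2

1564.3077


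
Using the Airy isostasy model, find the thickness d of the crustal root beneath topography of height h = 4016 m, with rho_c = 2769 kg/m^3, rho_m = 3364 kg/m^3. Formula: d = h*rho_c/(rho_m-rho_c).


rho_m - rho_c = 3364 - 2769 = 595
d = 4016 * 2769 / 595
= 11120304 / 595
= 18689.59 m

18689.59


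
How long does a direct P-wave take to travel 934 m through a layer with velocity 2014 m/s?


t = x / V
= 934 / 2014
= 0.4638 s

0.4638


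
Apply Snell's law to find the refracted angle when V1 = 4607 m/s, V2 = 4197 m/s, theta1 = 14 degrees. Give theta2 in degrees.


sin(theta1) = sin(14 deg) = 0.241922
sin(theta2) = V2/V1 * sin(theta1) = 4197/4607 * 0.241922 = 0.220392
theta2 = arcsin(0.220392) = 12.7321 degrees

12.7321


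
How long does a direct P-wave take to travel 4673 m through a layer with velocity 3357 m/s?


t = x / V
= 4673 / 3357
= 1.392 s

1.392


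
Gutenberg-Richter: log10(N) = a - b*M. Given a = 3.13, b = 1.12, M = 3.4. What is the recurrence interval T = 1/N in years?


log10(N) = 3.13 - 1.12*3.4 = -0.678
N = 10^-0.678 = 0.209894
T = 1/N = 1/0.209894 = 4.7643 years

4.7643


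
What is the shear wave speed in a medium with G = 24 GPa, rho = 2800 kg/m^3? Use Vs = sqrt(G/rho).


Convert G to Pa: G = 24e9 Pa
Compute G/rho = 24e9 / 2800 = 8571428.5714
Vs = sqrt(8571428.5714) = 2927.7 m/s

2927.7


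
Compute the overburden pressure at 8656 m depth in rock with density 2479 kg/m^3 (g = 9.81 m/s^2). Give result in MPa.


P = rho * g * z / 1e6
= 2479 * 9.81 * 8656 / 1e6
= 210505177.44 / 1e6
= 210.5052 MPa

210.5052


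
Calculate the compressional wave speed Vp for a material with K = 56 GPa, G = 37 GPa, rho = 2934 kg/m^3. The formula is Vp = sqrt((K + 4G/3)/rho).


First compute the effective modulus:
K + 4G/3 = 56e9 + 4*37e9/3 = 105333333333.33 Pa
Then divide by density:
105333333333.33 / 2934 = 35900931.6065 Pa/(kg/m^3)
Take the square root:
Vp = sqrt(35900931.6065) = 5991.74 m/s

5991.74


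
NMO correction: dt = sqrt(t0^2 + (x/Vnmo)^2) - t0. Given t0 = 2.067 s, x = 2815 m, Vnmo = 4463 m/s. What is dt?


x/Vnmo = 2815/4463 = 0.630742
(x/Vnmo)^2 = 0.397835
t0^2 = 4.272489
sqrt(4.272489 + 0.397835) = 2.161093
dt = 2.161093 - 2.067 = 0.094093

0.094093


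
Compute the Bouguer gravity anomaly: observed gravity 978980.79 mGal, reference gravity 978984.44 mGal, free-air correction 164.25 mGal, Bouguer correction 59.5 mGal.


BA = g_obs - g_ref + FAC - BC
= 978980.79 - 978984.44 + 164.25 - 59.5
= 101.1 mGal

101.1


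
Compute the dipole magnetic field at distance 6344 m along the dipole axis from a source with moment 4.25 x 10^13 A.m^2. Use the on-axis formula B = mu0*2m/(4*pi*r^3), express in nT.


m = 4.25 x 10^13 = 42500000000000 A.m^2
2m = 85000000000000 A.m^2
r^3 = 6344^3 = 255322755584
B = (4pi*10^-7) * 85000000000000 / (4*pi * 255322755584) * 1e9
= 106814150.222053 / 3208480372947.99 * 1e9
= 33291.1964 nT

33291.1964


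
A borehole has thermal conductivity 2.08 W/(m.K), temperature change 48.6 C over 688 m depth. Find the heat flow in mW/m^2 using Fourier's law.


q = k * dT / dz * 1000
= 2.08 * 48.6 / 688 * 1000
= 0.14693 * 1000
= 146.9302 mW/m^2

146.9302


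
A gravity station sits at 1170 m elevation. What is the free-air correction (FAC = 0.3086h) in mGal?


FAC = 0.3086 * h
= 0.3086 * 1170
= 361.062 mGal

361.062


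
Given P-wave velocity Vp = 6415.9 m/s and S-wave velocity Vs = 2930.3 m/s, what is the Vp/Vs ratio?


Vp/Vs = 6415.9 / 2930.3
= 2.1895

2.1895


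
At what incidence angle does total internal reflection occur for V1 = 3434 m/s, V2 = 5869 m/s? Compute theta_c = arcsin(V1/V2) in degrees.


V1/V2 = 3434/5869 = 0.585108
theta_c = arcsin(0.585108) = 35.8106 degrees

35.8106


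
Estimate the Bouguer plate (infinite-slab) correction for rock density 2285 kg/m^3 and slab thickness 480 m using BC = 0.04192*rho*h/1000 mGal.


BC = 0.04192 * rho * h / 1000
= 0.04192 * 2285 * 480 / 1000
= 45.9779 mGal

45.9779


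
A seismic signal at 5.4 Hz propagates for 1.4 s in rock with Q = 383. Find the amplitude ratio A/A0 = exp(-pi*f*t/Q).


pi*f*t/Q = pi*5.4*1.4/383 = 0.062012
A/A0 = exp(-0.062012) = 0.939872

0.939872


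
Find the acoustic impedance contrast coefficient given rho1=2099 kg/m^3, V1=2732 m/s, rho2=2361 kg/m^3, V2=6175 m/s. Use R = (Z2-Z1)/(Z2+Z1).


Z1 = 2099 * 2732 = 5734468
Z2 = 2361 * 6175 = 14579175
R = (14579175 - 5734468) / (14579175 + 5734468) = 8844707 / 20313643 = 0.4354

0.4354
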